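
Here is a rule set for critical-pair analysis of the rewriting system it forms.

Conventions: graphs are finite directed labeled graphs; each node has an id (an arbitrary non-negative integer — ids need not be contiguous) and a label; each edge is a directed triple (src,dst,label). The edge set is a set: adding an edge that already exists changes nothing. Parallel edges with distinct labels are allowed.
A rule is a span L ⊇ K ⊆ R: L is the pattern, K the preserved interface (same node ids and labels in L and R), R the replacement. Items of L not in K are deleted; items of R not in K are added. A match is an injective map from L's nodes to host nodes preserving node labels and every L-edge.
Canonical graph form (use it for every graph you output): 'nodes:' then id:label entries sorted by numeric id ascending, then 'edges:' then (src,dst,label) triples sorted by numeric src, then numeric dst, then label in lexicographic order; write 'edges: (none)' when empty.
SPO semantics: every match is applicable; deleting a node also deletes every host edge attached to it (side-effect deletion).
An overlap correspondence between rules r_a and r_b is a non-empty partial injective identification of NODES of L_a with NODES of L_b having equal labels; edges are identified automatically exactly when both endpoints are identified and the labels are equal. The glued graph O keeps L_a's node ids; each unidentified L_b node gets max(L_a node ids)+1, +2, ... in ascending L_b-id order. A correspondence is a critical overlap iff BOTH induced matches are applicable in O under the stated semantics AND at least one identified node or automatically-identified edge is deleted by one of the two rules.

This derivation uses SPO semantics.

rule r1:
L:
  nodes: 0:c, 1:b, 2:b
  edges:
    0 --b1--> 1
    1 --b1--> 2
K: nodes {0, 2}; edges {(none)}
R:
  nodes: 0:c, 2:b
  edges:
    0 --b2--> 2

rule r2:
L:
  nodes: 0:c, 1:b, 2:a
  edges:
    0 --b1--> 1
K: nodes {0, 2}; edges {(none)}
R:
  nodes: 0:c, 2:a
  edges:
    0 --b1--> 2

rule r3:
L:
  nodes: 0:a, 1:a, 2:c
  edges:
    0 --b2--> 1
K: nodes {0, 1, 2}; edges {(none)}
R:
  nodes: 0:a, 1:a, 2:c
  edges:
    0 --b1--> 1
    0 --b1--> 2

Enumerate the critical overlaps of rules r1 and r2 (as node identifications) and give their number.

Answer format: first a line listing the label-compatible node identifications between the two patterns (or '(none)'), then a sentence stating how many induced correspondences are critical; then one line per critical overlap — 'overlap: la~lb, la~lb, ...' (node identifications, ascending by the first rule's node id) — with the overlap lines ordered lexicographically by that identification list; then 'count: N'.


label-compatible node identifications between L(r1) and L(r2): 0~0, 1~1, 2~1
4 of the induced correspondences are critical overlaps of r1 and r2.
overlap: 0~0, 1~1
overlap: 0~0, 2~1
overlap: 1~1
overlap: 2~1
count: 4


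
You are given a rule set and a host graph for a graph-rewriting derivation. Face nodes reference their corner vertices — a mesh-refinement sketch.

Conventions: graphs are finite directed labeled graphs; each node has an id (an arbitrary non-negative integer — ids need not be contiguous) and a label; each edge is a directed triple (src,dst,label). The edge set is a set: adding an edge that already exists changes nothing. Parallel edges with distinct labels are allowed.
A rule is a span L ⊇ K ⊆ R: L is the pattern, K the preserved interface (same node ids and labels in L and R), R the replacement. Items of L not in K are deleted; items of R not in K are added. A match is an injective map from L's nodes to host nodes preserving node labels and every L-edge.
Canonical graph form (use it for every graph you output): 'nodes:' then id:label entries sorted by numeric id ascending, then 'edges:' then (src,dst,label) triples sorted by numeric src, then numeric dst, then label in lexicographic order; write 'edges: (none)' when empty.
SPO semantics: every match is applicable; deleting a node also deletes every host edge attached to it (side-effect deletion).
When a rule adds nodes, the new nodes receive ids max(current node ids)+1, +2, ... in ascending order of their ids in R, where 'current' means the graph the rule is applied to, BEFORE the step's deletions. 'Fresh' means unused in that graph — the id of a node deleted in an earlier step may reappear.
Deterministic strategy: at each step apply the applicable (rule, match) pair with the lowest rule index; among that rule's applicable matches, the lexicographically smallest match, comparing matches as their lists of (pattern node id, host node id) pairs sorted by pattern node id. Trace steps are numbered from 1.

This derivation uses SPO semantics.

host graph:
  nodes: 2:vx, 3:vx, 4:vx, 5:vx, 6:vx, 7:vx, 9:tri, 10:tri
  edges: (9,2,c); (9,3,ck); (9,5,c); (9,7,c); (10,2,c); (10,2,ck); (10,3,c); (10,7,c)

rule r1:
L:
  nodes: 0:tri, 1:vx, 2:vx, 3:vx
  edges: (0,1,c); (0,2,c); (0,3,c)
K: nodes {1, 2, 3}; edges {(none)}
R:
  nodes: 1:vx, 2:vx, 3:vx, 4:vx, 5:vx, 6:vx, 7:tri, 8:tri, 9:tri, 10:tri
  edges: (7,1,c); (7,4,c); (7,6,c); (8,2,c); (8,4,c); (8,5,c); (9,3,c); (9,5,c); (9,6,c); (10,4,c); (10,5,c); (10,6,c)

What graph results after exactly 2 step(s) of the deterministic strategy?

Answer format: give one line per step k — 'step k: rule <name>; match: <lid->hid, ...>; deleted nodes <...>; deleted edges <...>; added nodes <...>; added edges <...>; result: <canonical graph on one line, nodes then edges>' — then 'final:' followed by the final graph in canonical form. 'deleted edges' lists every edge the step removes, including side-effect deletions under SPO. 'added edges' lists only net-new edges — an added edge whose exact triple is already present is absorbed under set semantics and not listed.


step 1: rule r1; match: 0->9, 1->2, 2->5, 3->7; deleted nodes 9; deleted edges (9,2,c); (9,3,ck); (9,5,c); (9,7,c); added nodes 11, 12, 13, 14, 15, 16, 17; added edges (14,2,c); (14,11,c); (14,13,c); (15,5,c); (15,11,c); (15,12,c); (16,7,c); (16,12,c); (16,13,c); (17,11,c); (17,12,c); (17,13,c); result: nodes: 2:vx, 3:vx, 4:vx, 5:vx, 6:vx, 7:vx, 10:tri, 11:vx, 12:vx, 13:vx, 14:tri, 15:tri, 16:tri, 17:tri edges: (10,2,c); (10,2,ck); (10,3,c); (10,7,c); (14,2,c); (14,11,c); (14,13,c); (15,5,c); (15,11,c); (15,12,c); (16,7,c); (16,12,c); (16,13,c); (17,11,c); (17,12,c); (17,13,c)
step 2: rule r1; match: 0->10, 1->2, 2->3, 3->7; deleted nodes 10; deleted edges (10,2,c); (10,2,ck); (10,3,c); (10,7,c); added nodes 18, 19, 20, 21, 22, 23, 24; added edges (21,2,c); (21,18,c); (21,20,c); (22,3,c); (22,18,c); (22,19,c); (23,7,c); (23,19,c); (23,20,c); (24,18,c); (24,19,c); (24,20,c); result: nodes: 2:vx, 3:vx, 4:vx, 5:vx, 6:vx, 7:vx, 11:vx, 12:vx, 13:vx, 14:tri, 15:tri, 16:tri, 17:tri, 18:vx, 19:vx, 20:vx, 21:tri, 22:tri, 23:tri, 24:tri edges: (14,2,c); (14,11,c); (14,13,c); (15,5,c); (15,11,c); (15,12,c); (16,7,c); (16,12,c); (16,13,c); (17,11,c); (17,12,c); (17,13,c); (21,2,c); (21,18,c); (21,20,c); (22,3,c); (22,18,c); (22,19,c); (23,7,c); (23,19,c); (23,20,c); (24,18,c); (24,19,c); (24,20,c)
final:
nodes: 2:vx, 3:vx, 4:vx, 5:vx, 6:vx, 7:vx, 11:vx, 12:vx, 13:vx, 14:tri, 15:tri, 16:tri, 17:tri, 18:vx, 19:vx, 20:vx, 21:tri, 22:tri, 23:tri, 24:tri
edges: (14,2,c); (14,11,c); (14,13,c); (15,5,c); (15,11,c); (15,12,c); (16,7,c); (16,12,c); (16,13,c); (17,11,c); (17,12,c); (17,13,c); (21,2,c); (21,18,c); (21,20,c); (22,3,c); (22,18,c); (22,19,c); (23,7,c); (23,19,c); (23,20,c); (24,18,c); (24,19,c); (24,20,c)


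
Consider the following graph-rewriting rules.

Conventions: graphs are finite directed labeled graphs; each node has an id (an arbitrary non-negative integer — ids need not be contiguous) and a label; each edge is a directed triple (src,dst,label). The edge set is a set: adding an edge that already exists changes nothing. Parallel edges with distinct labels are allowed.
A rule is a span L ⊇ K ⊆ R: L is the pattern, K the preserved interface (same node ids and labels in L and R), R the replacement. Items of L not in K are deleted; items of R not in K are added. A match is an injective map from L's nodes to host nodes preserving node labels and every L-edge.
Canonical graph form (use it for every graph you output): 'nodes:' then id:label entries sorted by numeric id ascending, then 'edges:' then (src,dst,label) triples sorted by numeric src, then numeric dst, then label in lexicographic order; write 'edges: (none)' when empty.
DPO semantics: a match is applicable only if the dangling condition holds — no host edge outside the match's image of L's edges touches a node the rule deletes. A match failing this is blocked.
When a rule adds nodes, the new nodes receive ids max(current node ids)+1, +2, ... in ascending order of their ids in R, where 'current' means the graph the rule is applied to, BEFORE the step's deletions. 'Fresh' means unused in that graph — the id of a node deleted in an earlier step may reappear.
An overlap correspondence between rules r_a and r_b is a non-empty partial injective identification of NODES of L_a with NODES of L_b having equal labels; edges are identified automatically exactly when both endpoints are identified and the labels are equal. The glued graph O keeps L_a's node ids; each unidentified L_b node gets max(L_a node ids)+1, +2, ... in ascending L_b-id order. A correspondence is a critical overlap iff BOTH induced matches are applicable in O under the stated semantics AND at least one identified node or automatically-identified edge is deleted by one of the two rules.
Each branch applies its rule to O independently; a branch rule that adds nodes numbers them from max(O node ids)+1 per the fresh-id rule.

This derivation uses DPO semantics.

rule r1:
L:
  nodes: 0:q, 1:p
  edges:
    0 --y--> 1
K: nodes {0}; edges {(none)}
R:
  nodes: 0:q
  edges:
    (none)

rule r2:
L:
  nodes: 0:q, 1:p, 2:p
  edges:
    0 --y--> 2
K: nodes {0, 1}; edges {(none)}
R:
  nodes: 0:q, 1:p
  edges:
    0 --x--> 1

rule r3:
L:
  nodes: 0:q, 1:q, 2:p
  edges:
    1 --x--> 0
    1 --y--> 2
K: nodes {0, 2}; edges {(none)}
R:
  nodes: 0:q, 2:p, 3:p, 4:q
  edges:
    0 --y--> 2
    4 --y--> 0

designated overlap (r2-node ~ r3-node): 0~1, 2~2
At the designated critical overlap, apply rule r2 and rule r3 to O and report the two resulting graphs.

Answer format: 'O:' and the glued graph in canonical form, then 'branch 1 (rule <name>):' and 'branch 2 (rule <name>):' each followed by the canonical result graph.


O:
nodes: 0:q, 1:p, 2:p, 3:q
edges: (0,2,y); (0,3,x)
branch 1 (rule r2):
nodes: 0:q, 1:p, 3:q
edges: (0,1,x); (0,3,x)
branch 2 (rule r3):
nodes: 1:p, 2:p, 3:q, 4:p, 5:q
edges: (3,2,y); (5,3,y)


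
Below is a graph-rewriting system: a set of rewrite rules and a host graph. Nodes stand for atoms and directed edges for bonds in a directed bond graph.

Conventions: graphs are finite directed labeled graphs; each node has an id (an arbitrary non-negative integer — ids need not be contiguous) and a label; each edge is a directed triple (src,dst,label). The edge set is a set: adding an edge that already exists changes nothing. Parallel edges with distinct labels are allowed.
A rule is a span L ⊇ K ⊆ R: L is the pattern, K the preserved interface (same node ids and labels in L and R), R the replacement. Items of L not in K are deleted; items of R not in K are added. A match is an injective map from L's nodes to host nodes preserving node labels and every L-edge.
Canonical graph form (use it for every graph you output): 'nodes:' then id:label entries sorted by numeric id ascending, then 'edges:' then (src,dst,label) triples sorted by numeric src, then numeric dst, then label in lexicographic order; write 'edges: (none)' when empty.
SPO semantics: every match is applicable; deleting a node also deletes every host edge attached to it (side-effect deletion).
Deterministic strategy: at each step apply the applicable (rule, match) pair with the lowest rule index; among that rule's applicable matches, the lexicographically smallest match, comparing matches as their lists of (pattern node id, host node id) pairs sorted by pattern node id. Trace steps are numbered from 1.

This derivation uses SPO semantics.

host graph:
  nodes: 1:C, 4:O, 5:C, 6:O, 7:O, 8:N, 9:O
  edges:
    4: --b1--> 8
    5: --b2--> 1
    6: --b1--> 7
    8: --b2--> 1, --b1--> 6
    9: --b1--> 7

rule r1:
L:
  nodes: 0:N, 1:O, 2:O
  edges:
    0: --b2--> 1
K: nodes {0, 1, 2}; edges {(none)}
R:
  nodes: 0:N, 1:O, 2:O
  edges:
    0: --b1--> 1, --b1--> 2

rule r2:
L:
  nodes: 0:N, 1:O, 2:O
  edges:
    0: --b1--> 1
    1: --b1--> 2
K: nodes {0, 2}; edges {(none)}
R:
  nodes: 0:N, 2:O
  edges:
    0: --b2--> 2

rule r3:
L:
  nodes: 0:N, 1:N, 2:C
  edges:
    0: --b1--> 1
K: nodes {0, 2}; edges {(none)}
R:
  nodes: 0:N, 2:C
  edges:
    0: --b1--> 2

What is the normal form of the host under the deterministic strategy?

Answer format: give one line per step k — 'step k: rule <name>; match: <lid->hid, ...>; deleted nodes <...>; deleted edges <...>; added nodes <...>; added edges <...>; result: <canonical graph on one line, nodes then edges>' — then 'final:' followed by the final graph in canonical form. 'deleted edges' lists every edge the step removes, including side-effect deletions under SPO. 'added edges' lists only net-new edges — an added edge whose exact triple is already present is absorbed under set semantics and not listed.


step 1: rule r2; match: 0->8, 1->6, 2->7; deleted nodes 6; deleted edges (6,7,b1); (8,6,b1); added nodes (none); added edges (8,7,b2); result: nodes: 1:C, 4:O, 5:C, 7:O, 8:N, 9:O edges: (4,8,b1); (5,1,b2); (8,1,b2); (8,7,b2); (9,7,b1)
step 2: rule r1; match: 0->8, 1->7, 2->4; deleted nodes (none); deleted edges (8,7,b2); added nodes (none); added edges (8,4,b1); (8,7,b1); result: nodes: 1:C, 4:O, 5:C, 7:O, 8:N, 9:O edges: (4,8,b1); (5,1,b2); (8,1,b2); (8,4,b1); (8,7,b1); (9,7,b1)
final:
nodes: 1:C, 4:O, 5:C, 7:O, 8:N, 9:O
edges: (4,8,b1); (5,1,b2); (8,1,b2); (8,4,b1); (8,7,b1); (9,7,b1)


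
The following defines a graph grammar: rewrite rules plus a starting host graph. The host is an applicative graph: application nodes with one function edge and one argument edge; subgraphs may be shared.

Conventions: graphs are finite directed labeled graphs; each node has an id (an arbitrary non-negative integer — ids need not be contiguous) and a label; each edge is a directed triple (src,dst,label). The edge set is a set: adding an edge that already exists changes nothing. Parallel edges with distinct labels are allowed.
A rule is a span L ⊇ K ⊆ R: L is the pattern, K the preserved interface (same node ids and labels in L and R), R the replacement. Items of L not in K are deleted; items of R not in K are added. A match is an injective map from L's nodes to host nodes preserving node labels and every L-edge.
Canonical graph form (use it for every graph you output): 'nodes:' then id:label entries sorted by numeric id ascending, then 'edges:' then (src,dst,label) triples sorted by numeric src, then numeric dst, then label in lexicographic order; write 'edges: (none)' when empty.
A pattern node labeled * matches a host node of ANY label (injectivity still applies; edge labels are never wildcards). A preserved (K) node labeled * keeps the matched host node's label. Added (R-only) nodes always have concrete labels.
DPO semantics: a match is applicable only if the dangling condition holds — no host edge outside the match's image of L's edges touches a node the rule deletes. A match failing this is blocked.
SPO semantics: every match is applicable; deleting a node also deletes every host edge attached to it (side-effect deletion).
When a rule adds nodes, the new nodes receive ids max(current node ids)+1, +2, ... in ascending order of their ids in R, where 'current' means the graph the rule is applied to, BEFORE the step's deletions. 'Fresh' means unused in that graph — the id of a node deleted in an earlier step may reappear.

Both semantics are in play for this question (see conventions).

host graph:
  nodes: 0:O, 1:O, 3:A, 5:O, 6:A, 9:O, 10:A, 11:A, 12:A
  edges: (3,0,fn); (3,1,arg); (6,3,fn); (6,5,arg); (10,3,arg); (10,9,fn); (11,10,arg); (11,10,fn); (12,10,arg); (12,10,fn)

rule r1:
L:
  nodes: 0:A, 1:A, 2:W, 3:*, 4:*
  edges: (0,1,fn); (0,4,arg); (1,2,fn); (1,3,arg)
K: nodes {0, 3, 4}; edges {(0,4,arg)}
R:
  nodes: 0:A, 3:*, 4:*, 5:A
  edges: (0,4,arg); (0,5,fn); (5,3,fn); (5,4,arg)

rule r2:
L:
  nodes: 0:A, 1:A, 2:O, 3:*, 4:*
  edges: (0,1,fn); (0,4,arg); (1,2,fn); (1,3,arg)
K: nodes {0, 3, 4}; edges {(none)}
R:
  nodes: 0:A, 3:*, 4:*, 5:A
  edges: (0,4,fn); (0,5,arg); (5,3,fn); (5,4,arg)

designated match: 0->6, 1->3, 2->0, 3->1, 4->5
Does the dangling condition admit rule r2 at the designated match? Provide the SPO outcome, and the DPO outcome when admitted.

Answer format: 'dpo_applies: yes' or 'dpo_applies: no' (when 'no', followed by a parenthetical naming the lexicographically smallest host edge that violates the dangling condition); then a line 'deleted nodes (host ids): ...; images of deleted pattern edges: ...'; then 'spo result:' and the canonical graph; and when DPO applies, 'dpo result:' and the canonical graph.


dpo_applies: no
(the rule deletes node 3, which keeps host edge (10,3,arg) outside the match image — the dangling condition fails, DPO blocks; SPO proceeds and side-deletes such edges)
deleted nodes (host ids): 0, 3; images of deleted pattern edges: (3,0,fn); (3,1,arg); (6,3,fn); (6,5,arg)
spo result:
nodes: 1:O, 5:O, 6:A, 9:O, 10:A, 11:A, 12:A, 13:A
edges: (6,5,fn); (6,13,arg); (10,9,fn); (11,10,arg); (11,10,fn); (12,10,arg); (12,10,fn); (13,1,fn); (13,5,arg)


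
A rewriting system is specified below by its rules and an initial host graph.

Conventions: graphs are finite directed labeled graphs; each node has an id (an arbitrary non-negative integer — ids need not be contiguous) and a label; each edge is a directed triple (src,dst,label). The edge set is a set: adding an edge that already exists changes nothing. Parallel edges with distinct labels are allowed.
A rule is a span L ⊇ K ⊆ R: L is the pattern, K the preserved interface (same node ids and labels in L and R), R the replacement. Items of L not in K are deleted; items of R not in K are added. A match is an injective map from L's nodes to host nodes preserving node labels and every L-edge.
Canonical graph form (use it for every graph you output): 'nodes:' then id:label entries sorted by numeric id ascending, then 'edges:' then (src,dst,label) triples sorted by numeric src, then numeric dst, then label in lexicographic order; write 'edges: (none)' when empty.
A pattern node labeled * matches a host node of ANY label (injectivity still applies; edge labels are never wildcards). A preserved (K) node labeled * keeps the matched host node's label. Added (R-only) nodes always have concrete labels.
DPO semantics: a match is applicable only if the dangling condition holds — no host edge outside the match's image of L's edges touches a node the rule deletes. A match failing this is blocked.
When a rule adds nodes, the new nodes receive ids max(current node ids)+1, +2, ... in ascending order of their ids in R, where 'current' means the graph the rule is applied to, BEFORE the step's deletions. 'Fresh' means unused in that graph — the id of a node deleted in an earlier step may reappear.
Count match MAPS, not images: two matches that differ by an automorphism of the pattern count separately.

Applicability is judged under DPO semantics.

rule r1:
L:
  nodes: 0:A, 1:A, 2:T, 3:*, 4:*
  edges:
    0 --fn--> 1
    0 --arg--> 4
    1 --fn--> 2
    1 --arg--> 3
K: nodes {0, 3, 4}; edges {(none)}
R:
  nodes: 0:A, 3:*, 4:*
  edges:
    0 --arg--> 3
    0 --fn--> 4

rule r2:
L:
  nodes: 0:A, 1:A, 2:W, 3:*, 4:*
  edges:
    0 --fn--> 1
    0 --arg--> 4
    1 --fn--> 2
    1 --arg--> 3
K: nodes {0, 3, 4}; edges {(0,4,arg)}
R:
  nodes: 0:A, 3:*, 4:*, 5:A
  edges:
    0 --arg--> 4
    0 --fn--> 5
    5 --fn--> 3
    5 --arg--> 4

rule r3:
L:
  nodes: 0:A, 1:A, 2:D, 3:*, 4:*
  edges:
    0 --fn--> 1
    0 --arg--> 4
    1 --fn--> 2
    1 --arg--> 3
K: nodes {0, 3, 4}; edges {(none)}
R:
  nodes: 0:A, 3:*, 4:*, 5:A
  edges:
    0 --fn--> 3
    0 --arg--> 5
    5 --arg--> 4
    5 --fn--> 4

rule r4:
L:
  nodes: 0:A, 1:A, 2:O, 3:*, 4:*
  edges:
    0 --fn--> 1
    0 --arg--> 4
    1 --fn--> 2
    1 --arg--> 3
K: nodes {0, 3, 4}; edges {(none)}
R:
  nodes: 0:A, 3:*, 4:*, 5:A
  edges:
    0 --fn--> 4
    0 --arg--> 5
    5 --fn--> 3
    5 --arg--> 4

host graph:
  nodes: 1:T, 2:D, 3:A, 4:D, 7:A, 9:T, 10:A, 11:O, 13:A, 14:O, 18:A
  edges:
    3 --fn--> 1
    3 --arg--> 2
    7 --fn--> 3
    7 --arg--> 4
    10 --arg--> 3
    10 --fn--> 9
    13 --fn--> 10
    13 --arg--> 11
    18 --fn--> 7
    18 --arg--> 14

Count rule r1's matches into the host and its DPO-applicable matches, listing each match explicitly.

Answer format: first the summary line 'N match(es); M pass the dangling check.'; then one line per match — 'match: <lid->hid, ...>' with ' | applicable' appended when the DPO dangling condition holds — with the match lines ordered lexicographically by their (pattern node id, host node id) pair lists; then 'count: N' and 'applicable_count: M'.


2 match(es); 1 pass the dangling check.
match: 0->7, 1->3, 2->1, 3->2, 4->4
match: 0->13, 1->10, 2->9, 3->3, 4->11 | applicable
count: 2
applicable_count: 1


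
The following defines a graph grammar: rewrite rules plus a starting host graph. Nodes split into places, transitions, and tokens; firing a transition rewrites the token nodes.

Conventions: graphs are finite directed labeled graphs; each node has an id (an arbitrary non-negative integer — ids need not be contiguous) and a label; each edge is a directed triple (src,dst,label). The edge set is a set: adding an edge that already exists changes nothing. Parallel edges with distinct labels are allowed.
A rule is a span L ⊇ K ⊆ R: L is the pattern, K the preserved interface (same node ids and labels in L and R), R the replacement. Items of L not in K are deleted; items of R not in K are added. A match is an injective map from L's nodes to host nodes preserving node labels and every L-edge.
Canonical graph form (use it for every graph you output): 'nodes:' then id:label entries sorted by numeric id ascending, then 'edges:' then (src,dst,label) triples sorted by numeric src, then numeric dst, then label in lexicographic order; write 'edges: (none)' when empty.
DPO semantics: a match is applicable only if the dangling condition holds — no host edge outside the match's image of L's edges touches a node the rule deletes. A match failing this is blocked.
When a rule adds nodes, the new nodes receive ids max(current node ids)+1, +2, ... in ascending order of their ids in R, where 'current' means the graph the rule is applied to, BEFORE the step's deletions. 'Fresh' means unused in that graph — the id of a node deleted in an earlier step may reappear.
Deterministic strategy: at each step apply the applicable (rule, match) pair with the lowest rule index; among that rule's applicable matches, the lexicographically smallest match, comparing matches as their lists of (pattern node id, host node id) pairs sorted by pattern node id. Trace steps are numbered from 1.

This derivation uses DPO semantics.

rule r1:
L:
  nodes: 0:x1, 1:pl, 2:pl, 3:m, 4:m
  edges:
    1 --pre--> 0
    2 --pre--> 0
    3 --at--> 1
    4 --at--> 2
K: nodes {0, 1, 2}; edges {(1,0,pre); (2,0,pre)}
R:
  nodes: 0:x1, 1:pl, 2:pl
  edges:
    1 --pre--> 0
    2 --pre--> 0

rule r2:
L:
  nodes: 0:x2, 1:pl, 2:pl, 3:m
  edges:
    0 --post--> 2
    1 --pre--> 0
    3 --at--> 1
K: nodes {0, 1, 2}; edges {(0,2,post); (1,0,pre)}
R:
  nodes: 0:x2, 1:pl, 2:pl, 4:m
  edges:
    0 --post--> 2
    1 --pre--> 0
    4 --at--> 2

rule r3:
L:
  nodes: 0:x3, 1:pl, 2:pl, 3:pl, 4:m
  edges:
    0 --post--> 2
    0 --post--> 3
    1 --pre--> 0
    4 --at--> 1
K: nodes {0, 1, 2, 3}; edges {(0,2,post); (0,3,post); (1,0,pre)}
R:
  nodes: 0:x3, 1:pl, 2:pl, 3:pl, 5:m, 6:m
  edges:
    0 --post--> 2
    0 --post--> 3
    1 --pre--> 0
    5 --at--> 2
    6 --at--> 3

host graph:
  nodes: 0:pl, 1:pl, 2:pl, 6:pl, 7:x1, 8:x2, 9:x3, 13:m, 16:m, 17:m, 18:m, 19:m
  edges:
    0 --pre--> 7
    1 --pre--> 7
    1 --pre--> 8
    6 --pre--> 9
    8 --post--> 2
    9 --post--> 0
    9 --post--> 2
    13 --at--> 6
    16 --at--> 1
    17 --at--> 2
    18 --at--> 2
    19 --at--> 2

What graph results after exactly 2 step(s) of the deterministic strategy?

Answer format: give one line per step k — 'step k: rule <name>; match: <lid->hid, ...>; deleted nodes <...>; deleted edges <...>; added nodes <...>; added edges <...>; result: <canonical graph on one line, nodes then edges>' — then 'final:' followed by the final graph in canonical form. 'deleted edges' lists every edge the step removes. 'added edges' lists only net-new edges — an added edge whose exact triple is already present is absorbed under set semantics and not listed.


step 1: rule r2; match: 0->8, 1->1, 2->2, 3->16; deleted nodes 16; deleted edges (16,1,at); added nodes 20; added edges (20,2,at); result: nodes: 0:pl, 1:pl, 2:pl, 6:pl, 7:x1, 8:x2, 9:x3, 13:m, 17:m, 18:m, 19:m, 20:m edges: (0,7,pre); (1,7,pre); (1,8,pre); (6,9,pre); (8,2,post); (9,0,post); (9,2,post); (13,6,at); (17,2,at); (18,2,at); (19,2,at); (20,2,at)
step 2: rule r3; match: 0->9, 1->6, 2->0, 3->2, 4->13; deleted nodes 13; deleted edges (13,6,at); added nodes 21, 22; added edges (21,0,at); (22,2,at); result: nodes: 0:pl, 1:pl, 2:pl, 6:pl, 7:x1, 8:x2, 9:x3, 17:m, 18:m, 19:m, 20:m, 21:m, 22:m edges: (0,7,pre); (1,7,pre); (1,8,pre); (6,9,pre); (8,2,post); (9,0,post); (9,2,post); (17,2,at); (18,2,at); (19,2,at); (20,2,at); (21,0,at); (22,2,at)
final:
nodes: 0:pl, 1:pl, 2:pl, 6:pl, 7:x1, 8:x2, 9:x3, 17:m, 18:m, 19:m, 20:m, 21:m, 22:m
edges: (0,7,pre); (1,7,pre); (1,8,pre); (6,9,pre); (8,2,post); (9,0,post); (9,2,post); (17,2,at); (18,2,at); (19,2,at); (20,2,at); (21,0,at); (22,2,at)


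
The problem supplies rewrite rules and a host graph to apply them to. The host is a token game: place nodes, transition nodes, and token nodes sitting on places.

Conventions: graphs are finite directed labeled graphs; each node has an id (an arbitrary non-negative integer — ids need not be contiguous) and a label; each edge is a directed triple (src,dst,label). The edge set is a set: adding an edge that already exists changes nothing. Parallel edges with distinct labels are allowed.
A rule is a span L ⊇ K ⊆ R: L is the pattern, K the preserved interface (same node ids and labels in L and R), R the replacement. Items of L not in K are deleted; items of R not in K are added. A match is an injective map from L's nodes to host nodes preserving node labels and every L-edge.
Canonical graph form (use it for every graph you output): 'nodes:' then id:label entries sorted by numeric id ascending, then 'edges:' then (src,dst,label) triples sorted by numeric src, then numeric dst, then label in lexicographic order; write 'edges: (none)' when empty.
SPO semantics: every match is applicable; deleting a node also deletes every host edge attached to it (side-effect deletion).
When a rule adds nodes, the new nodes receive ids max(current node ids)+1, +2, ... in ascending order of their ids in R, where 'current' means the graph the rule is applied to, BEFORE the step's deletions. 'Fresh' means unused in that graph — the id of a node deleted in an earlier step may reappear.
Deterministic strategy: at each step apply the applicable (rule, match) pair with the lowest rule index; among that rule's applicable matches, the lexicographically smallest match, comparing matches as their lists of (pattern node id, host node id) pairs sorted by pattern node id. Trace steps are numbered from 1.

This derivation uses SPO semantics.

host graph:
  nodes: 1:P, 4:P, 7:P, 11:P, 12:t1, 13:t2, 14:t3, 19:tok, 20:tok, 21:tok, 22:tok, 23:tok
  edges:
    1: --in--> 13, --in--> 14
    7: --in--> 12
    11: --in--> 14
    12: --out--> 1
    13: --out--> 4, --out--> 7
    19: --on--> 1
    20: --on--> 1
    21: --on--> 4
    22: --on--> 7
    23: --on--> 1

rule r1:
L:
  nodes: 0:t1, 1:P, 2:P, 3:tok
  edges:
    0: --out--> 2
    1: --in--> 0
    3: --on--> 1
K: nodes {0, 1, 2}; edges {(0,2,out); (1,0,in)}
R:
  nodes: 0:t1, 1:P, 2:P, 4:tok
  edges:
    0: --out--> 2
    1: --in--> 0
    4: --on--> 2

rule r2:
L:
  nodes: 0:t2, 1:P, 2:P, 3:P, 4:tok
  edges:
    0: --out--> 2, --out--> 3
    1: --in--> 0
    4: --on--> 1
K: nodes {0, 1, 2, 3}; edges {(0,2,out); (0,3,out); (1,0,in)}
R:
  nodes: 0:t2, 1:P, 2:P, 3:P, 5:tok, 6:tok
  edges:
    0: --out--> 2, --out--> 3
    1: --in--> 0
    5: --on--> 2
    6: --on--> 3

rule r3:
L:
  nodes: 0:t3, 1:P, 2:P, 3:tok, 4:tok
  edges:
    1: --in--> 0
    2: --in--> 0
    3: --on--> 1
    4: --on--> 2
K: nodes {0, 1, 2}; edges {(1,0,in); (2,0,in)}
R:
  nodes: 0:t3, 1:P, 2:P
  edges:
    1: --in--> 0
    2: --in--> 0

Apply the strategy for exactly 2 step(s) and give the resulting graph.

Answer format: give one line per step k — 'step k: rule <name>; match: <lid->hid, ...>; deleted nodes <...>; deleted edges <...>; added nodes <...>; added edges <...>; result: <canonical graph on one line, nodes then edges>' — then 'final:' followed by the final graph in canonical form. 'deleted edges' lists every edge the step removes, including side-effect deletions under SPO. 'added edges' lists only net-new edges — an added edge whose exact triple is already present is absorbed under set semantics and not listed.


step 1: rule r1; match: 0->12, 1->7, 2->1, 3->22; deleted nodes 22; deleted edges (22,7,on); added nodes 24; added edges (24,1,on); result: nodes: 1:P, 4:P, 7:P, 11:P, 12:t1, 13:t2, 14:t3, 19:tok, 20:tok, 21:tok, 23:tok, 24:tok edges: (1,13,in); (1,14,in); (7,12,in); (11,14,in); (12,1,out); (13,4,out); (13,7,out); (19,1,on); (20,1,on); (21,4,on); (23,1,on); (24,1,on)
step 2: rule r2; match: 0->13, 1->1, 2->4, 3->7, 4->19; deleted nodes 19; deleted edges (19,1,on); added nodes 25, 26; added edges (25,4,on); (26,7,on); result: nodes: 1:P, 4:P, 7:P, 11:P, 12:t1, 13:t2, 14:t3, 20:tok, 21:tok, 23:tok, 24:tok, 25:tok, 26:tok edges: (1,13,in); (1,14,in); (7,12,in); (11,14,in); (12,1,out); (13,4,out); (13,7,out); (20,1,on); (21,4,on); (23,1,on); (24,1,on); (25,4,on); (26,7,on)
final:
nodes: 1:P, 4:P, 7:P, 11:P, 12:t1, 13:t2, 14:t3, 20:tok, 21:tok, 23:tok, 24:tok, 25:tok, 26:tok
edges: (1,13,in); (1,14,in); (7,12,in); (11,14,in); (12,1,out); (13,4,out); (13,7,out); (20,1,on); (21,4,on); (23,1,on); (24,1,on); (25,4,on); (26,7,on)


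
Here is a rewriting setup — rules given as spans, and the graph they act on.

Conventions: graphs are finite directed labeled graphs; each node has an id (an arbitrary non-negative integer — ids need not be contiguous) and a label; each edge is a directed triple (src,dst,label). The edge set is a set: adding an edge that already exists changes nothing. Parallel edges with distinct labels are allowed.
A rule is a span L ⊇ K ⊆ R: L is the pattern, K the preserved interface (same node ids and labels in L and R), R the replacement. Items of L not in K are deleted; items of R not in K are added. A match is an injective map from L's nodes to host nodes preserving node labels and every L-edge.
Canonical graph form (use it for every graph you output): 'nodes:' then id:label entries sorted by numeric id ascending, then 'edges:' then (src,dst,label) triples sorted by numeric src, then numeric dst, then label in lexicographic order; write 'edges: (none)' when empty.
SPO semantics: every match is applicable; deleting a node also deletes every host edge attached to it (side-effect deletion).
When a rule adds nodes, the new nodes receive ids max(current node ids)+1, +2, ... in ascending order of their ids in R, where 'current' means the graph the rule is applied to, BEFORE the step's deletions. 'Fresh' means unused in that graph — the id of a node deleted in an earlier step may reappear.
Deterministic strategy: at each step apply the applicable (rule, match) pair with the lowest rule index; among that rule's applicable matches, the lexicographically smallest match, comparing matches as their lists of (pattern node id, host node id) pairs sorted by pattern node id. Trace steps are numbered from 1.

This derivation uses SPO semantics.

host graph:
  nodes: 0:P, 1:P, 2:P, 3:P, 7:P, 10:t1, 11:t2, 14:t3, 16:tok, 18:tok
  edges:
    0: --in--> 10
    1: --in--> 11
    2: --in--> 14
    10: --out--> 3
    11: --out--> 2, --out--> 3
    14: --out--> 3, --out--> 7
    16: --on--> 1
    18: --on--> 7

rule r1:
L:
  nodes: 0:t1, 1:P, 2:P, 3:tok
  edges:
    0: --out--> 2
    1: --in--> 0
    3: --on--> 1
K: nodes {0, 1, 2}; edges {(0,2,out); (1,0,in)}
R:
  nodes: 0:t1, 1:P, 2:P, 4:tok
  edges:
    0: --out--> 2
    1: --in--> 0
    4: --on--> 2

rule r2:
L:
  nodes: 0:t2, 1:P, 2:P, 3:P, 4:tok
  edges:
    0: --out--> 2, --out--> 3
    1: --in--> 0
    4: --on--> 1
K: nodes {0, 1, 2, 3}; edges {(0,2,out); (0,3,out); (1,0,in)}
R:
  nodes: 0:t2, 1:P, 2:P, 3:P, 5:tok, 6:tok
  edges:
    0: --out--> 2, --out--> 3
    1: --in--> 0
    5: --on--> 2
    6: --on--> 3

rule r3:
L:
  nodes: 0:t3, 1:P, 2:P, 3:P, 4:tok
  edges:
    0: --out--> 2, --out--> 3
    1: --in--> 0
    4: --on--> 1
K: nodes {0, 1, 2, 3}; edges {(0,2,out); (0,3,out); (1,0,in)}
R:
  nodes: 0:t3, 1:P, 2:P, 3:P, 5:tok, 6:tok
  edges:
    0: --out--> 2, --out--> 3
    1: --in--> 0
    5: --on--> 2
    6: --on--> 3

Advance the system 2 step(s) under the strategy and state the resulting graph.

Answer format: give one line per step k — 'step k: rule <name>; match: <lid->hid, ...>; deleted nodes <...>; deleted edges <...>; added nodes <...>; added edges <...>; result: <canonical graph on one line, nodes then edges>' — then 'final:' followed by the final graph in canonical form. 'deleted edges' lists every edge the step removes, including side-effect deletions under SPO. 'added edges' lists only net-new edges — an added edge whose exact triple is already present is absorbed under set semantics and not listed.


step 1: rule r2; match: 0->11, 1->1, 2->2, 3->3, 4->16; deleted nodes 16; deleted edges (16,1,on); added nodes 19, 20; added edges (19,2,on); (20,3,on); result: nodes: 0:P, 1:P, 2:P, 3:P, 7:P, 10:t1, 11:t2, 14:t3, 18:tok, 19:tok, 20:tok edges: (0,10,in); (1,11,in); (2,14,in); (10,3,out); (11,2,out); (11,3,out); (14,3,out); (14,7,out); (18,7,on); (19,2,on); (20,3,on)
step 2: rule r3; match: 0->14, 1->2, 2->3, 3->7, 4->19; deleted nodes 19; deleted edges (19,2,on); added nodes 21, 22; added edges (21,3,on); (22,7,on); result: nodes: 0:P, 1:P, 2:P, 3:P, 7:P, 10:t1, 11:t2, 14:t3, 18:tok, 20:tok, 21:tok, 22:tok edges: (0,10,in); (1,11,in); (2,14,in); (10,3,out); (11,2,out); (11,3,out); (14,3,out); (14,7,out); (18,7,on); (20,3,on); (21,3,on); (22,7,on)
final:
nodes: 0:P, 1:P, 2:P, 3:P, 7:P, 10:t1, 11:t2, 14:t3, 18:tok, 20:tok, 21:tok, 22:tok
edges: (0,10,in); (1,11,in); (2,14,in); (10,3,out); (11,2,out); (11,3,out); (14,3,out); (14,7,out); (18,7,on); (20,3,on); (21,3,on); (22,7,on)


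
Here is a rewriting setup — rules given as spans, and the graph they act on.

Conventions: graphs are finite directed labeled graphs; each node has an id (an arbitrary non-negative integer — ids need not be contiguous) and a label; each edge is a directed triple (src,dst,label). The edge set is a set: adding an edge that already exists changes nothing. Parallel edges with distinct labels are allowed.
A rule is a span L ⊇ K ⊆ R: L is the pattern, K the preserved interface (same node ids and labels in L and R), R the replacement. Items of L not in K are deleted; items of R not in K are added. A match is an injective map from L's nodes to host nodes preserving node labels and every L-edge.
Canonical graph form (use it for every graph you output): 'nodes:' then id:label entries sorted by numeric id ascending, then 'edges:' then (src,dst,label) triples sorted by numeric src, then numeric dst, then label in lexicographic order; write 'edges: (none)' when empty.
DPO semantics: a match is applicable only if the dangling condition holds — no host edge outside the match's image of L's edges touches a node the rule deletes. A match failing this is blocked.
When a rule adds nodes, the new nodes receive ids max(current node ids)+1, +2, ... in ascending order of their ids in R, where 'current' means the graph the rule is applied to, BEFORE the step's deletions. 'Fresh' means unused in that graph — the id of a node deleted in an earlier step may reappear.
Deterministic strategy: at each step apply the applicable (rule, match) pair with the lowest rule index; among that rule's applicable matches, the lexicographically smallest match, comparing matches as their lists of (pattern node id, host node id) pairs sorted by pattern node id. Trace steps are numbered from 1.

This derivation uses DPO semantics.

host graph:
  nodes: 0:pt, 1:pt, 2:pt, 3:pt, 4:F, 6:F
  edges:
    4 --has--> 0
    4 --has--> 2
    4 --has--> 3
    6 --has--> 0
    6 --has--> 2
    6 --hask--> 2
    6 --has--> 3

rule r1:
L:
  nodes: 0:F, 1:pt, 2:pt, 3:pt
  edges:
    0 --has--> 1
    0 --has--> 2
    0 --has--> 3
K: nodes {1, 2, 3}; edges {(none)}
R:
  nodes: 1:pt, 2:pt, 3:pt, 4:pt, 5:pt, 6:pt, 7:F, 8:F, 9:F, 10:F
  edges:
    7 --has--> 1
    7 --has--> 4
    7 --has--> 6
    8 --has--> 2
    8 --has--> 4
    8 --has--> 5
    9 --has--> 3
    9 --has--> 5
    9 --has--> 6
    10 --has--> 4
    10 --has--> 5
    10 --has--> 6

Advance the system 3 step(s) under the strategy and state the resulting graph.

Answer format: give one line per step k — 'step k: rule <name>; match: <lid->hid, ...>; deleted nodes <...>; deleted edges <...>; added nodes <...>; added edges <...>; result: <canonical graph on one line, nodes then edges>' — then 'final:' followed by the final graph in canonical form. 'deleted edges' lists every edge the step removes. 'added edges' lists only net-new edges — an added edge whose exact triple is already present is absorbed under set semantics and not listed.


step 1: rule r1; match: 0->4, 1->0, 2->2, 3->3; deleted nodes 4; deleted edges (4,0,has); (4,2,has); (4,3,has); added nodes 7, 8, 9, 10, 11, 12, 13; added edges (10,0,has); (10,7,has); (10,9,has); (11,2,has); (11,7,has); (11,8,has); (12,3,has); (12,8,has); (12,9,has); (13,7,has); (13,8,has); (13,9,has); result: nodes: 0:pt, 1:pt, 2:pt, 3:pt, 6:F, 7:pt, 8:pt, 9:pt, 10:F, 11:F, 12:F, 13:F edges: (6,0,has); (6,2,has); (6,2,hask); (6,3,has); (10,0,has); (10,7,has); (10,9,has); (11,2,has); (11,7,has); (11,8,has); (12,3,has); (12,8,has); (12,9,has); (13,7,has); (13,8,has); (13,9,has)
step 2: rule r1; match: 0->10, 1->0, 2->7, 3->9; deleted nodes 10; deleted edges (10,0,has); (10,7,has); (10,9,has); added nodes 14, 15, 16, 17, 18, 19, 20; added edges (17,0,has); (17,14,has); (17,16,has); (18,7,has); (18,14,has); (18,15,has); (19,9,has); (19,15,has); (19,16,has); (20,14,has); (20,15,has); (20,16,has); result: nodes: 0:pt, 1:pt, 2:pt, 3:pt, 6:F, 7:pt, 8:pt, 9:pt, 11:F, 12:F, 13:F, 14:pt, 15:pt, 16:pt, 17:F, 18:F, 19:F, 20:F edges: (6,0,has); (6,2,has); (6,2,hask); (6,3,has); (11,2,has); (11,7,has); (11,8,has); (12,3,has); (12,8,has); (12,9,has); (13,7,has); (13,8,has); (13,9,has); (17,0,has); (17,14,has); (17,16,has); (18,7,has); (18,14,has); (18,15,has); (19,9,has); (19,15,has); (19,16,has); (20,14,has); (20,15,has); (20,16,has)
step 3: rule r1; match: 0->11, 1->2, 2->7, 3->8; deleted nodes 11; deleted edges (11,2,has); (11,7,has); (11,8,has); added nodes 21, 22, 23, 24, 25, 26, 27; added edges (24,2,has); (24,21,has); (24,23,has); (25,7,has); (25,21,has); (25,22,has); (26,8,has); (26,22,has); (26,23,has); (27,21,has); (27,22,has); (27,23,has); result: nodes: 0:pt, 1:pt, 2:pt, 3:pt, 6:F, 7:pt, 8:pt, 9:pt, 12:F, 13:F, 14:pt, 15:pt, 16:pt, 17:F, 18:F, 19:F, 20:F, 21:pt, 22:pt, 23:pt, 24:F, 25:F, 26:F, 27:F edges: (6,0,has); (6,2,has); (6,2,hask); (6,3,has); (12,3,has); (12,8,has); (12,9,has); (13,7,has); (13,8,has); (13,9,has); (17,0,has); (17,14,has); (17,16,has); (18,7,has); (18,14,has); (18,15,has); (19,9,has); (19,15,has); (19,16,has); (20,14,has); (20,15,has); (20,16,has); (24,2,has); (24,21,has); (24,23,has); (25,7,has); (25,21,has); (25,22,has); (26,8,has); (26,22,has); (26,23,has); (27,21,has); (27,22,has); (27,23,has)
final:
nodes: 0:pt, 1:pt, 2:pt, 3:pt, 6:F, 7:pt, 8:pt, 9:pt, 12:F, 13:F, 14:pt, 15:pt, 16:pt, 17:F, 18:F, 19:F, 20:F, 21:pt, 22:pt, 23:pt, 24:F, 25:F, 26:F, 27:F
edges: (6,0,has); (6,2,has); (6,2,hask); (6,3,has); (12,3,has); (12,8,has); (12,9,has); (13,7,has); (13,8,has); (13,9,has); (17,0,has); (17,14,has); (17,16,has); (18,7,has); (18,14,has); (18,15,has); (19,9,has); (19,15,has); (19,16,has); (20,14,has); (20,15,has); (20,16,has); (24,2,has); (24,21,has); (24,23,has); (25,7,has); (25,21,has); (25,22,has); (26,8,has); (26,22,has); (26,23,has); (27,21,has); (27,22,has); (27,23,has)
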